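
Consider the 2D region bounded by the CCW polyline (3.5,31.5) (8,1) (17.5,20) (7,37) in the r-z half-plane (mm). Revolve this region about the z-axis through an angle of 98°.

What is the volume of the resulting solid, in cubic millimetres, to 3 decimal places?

Profile (r,z), 4 vertices: (3.5,31.5) (8,1) (17.5,20) (7,37)
edge 0: (3.5,31.5)→(8,1)  cross = 3.5·1 − 8·31.5 = -248.5000; (r_i+r_j)·cross = 11.5·-248.5000 = -2857.7500
edge 1: (8,1)→(17.5,20)  cross = 8·20 − 17.5·1 = 142.5000; (r_i+r_j)·cross = 25.5·142.5000 = 3633.7500
edge 2: (17.5,20)→(7,37)  cross = 17.5·37 − 7·20 = 507.5000; (r_i+r_j)·cross = 24.5·507.5000 = 12433.7500
edge 3: (7,37)→(3.5,31.5)  cross = 7·31.5 − 3.5·37 = 91.0000; (r_i+r_j)·cross = 10.5·91.0000 = 955.5000
Σcross = 492.5000 → A = |Σcross|/2 = 246.2500 mm²
Σ(r_i+r_j)·cross = 14165.2500 → first moment M = |Σ|/6 = 2360.8750
R_c = M/A = 2360.8750/246.2500 = 9.5873 mm
θ = 98° = 1.710423 rad
V = θ·R_c·A = 1.710423·9.5873·246.2500 = 4038.094 mm³

Volume = 4038.094 mm³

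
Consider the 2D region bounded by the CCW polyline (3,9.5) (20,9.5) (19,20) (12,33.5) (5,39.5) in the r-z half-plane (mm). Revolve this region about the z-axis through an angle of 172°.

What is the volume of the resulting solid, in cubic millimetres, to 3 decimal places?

Volume = 10897.138 mm³

Profile (r,z), 5 vertices: (3,9.5) (20,9.5) (19,20) (12,33.5) (5,39.5)
edge 0: (3,9.5)→(20,9.5)  cross = 3·9.5 − 20·9.5 = -161.5000; (r_i+r_j)·cross = 23·-161.5000 = -3714.5000
edge 1: (20,9.5)→(19,20)  cross = 20·20 − 19·9.5 = 219.5000; (r_i+r_j)·cross = 39·219.5000 = 8560.5000
edge 2: (19,20)→(12,33.5)  cross = 19·33.5 − 12·20 = 396.5000; (r_i+r_j)·cross = 31·396.5000 = 12291.5000
edge 3: (12,33.5)→(5,39.5)  cross = 12·39.5 − 5·33.5 = 306.5000; (r_i+r_j)·cross = 17·306.5000 = 5210.5000
edge 4: (5,39.5)→(3,9.5)  cross = 5·9.5 − 3·39.5 = -71.0000; (r_i+r_j)·cross = 8·-71.0000 = -568.0000
Σcross = 690.0000 → A = |Σcross|/2 = 345.0000 mm²
Σ(r_i+r_j)·cross = 21780.0000 → first moment M = |Σ|/6 = 3630.0000
R_c = M/A = 3630.0000/345.0000 = 10.5217 mm
θ = 172° = 3.001966 rad
V = θ·R_c·A = 3.001966·10.5217·345.0000 = 10897.138 mm³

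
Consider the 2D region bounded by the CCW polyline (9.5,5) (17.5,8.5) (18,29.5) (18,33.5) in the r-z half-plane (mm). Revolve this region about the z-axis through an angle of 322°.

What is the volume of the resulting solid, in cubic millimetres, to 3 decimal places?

Volume = 8456.401 mm³

Profile (r,z), 4 vertices: (9.5,5) (17.5,8.5) (18,29.5) (18,33.5)
edge 0: (9.5,5)→(17.5,8.5)  cross = 9.5·8.5 − 17.5·5 = -6.7500; (r_i+r_j)·cross = 27·-6.7500 = -182.2500
edge 1: (17.5,8.5)→(18,29.5)  cross = 17.5·29.5 − 18·8.5 = 363.2500; (r_i+r_j)·cross = 35.5·363.2500 = 12895.3750
edge 2: (18,29.5)→(18,33.5)  cross = 18·33.5 − 18·29.5 = 72.0000; (r_i+r_j)·cross = 36·72.0000 = 2592.0000
edge 3: (18,33.5)→(9.5,5)  cross = 18·5 − 9.5·33.5 = -228.2500; (r_i+r_j)·cross = 27.5·-228.2500 = -6276.8750
Σcross = 200.2500 → A = |Σcross|/2 = 100.1250 mm²
Σ(r_i+r_j)·cross = 9028.2500 → first moment M = |Σ|/6 = 1504.7083
R_c = M/A = 1504.7083/100.1250 = 15.0283 mm
θ = 322° = 5.619960 rad
V = θ·R_c·A = 5.619960·15.0283·100.1250 = 8456.401 mm³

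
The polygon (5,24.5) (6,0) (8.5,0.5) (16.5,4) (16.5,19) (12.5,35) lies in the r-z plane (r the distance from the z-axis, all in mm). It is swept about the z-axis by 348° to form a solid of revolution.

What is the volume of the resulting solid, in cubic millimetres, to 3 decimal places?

Volume = 19633.004 mm³

Profile (r,z), 6 vertices: (5,24.5) (6,0) (8.5,0.5) (16.5,4) (16.5,19) (12.5,35)
edge 0: (5,24.5)→(6,0)  cross = 5·0 − 6·24.5 = -147.0000; (r_i+r_j)·cross = 11·-147.0000 = -1617.0000
edge 1: (6,0)→(8.5,0.5)  cross = 6·0.5 − 8.5·0 = 3.0000; (r_i+r_j)·cross = 14.5·3.0000 = 43.5000
edge 2: (8.5,0.5)→(16.5,4)  cross = 8.5·4 − 16.5·0.5 = 25.7500; (r_i+r_j)·cross = 25·25.7500 = 643.7500
edge 3: (16.5,4)→(16.5,19)  cross = 16.5·19 − 16.5·4 = 247.5000; (r_i+r_j)·cross = 33·247.5000 = 8167.5000
edge 4: (16.5,19)→(12.5,35)  cross = 16.5·35 − 12.5·19 = 340.0000; (r_i+r_j)·cross = 29·340.0000 = 9860.0000
edge 5: (12.5,35)→(5,24.5)  cross = 12.5·24.5 − 5·35 = 131.2500; (r_i+r_j)·cross = 17.5·131.2500 = 2296.8750
Σcross = 600.5000 → A = |Σcross|/2 = 300.2500 mm²
Σ(r_i+r_j)·cross = 19394.6250 → first moment M = |Σ|/6 = 3232.4375
R_c = M/A = 3232.4375/300.2500 = 10.7658 mm
θ = 348° = 6.073746 rad
V = θ·R_c·A = 6.073746·10.7658·300.2500 = 19633.004 mm³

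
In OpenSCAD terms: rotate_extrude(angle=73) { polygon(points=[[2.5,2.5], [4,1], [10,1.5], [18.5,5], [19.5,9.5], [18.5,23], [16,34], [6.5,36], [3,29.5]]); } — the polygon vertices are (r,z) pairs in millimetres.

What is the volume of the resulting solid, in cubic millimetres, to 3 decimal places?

Profile (r,z), 9 vertices: (2.5,2.5) (4,1) (10,1.5) (18.5,5) (19.5,9.5) (18.5,23) (16,34) (6.5,36) (3,29.5)
edge 0: (2.5,2.5)→(4,1)  cross = 2.5·1 − 4·2.5 = -7.5000; (r_i+r_j)·cross = 6.5·-7.5000 = -48.7500
edge 1: (4,1)→(10,1.5)  cross = 4·1.5 − 10·1 = -4.0000; (r_i+r_j)·cross = 14·-4.0000 = -56.0000
edge 2: (10,1.5)→(18.5,5)  cross = 10·5 − 18.5·1.5 = 22.2500; (r_i+r_j)·cross = 28.5·22.2500 = 634.1250
edge 3: (18.5,5)→(19.5,9.5)  cross = 18.5·9.5 − 19.5·5 = 78.2500; (r_i+r_j)·cross = 38·78.2500 = 2973.5000
edge 4: (19.5,9.5)→(18.5,23)  cross = 19.5·23 − 18.5·9.5 = 272.7500; (r_i+r_j)·cross = 38·272.7500 = 10364.5000
edge 5: (18.5,23)→(16,34)  cross = 18.5·34 − 16·23 = 261.0000; (r_i+r_j)·cross = 34.5·261.0000 = 9004.5000
edge 6: (16,34)→(6.5,36)  cross = 16·36 − 6.5·34 = 355.0000; (r_i+r_j)·cross = 22.5·355.0000 = 7987.5000
edge 7: (6.5,36)→(3,29.5)  cross = 6.5·29.5 − 3·36 = 83.7500; (r_i+r_j)·cross = 9.5·83.7500 = 795.6250
edge 8: (3,29.5)→(2.5,2.5)  cross = 3·2.5 − 2.5·29.5 = -66.2500; (r_i+r_j)·cross = 5.5·-66.2500 = -364.3750
Σcross = 995.2500 → A = |Σcross|/2 = 497.6250 mm²
Σ(r_i+r_j)·cross = 31290.6250 → first moment M = |Σ|/6 = 5215.1042
R_c = M/A = 5215.1042/497.6250 = 10.4800 mm
θ = 73° = 1.274090 rad
V = θ·R_c·A = 1.274090·10.4800·497.6250 = 6644.514 mm³

Volume = 6644.514 mm³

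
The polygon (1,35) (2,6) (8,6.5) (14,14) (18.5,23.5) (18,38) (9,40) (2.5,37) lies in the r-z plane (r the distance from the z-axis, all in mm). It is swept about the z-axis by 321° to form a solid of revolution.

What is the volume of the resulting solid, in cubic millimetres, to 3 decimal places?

Profile (r,z), 8 vertices: (1,35) (2,6) (8,6.5) (14,14) (18.5,23.5) (18,38) (9,40) (2.5,37)
edge 0: (1,35)→(2,6)  cross = 1·6 − 2·35 = -64.0000; (r_i+r_j)·cross = 3·-64.0000 = -192.0000
edge 1: (2,6)→(8,6.5)  cross = 2·6.5 − 8·6 = -35.0000; (r_i+r_j)·cross = 10·-35.0000 = -350.0000
edge 2: (8,6.5)→(14,14)  cross = 8·14 − 14·6.5 = 21.0000; (r_i+r_j)·cross = 22·21.0000 = 462.0000
edge 3: (14,14)→(18.5,23.5)  cross = 14·23.5 − 18.5·14 = 70.0000; (r_i+r_j)·cross = 32.5·70.0000 = 2275.0000
edge 4: (18.5,23.5)→(18,38)  cross = 18.5·38 − 18·23.5 = 280.0000; (r_i+r_j)·cross = 36.5·280.0000 = 10220.0000
edge 5: (18,38)→(9,40)  cross = 18·40 − 9·38 = 378.0000; (r_i+r_j)·cross = 27·378.0000 = 10206.0000
edge 6: (9,40)→(2.5,37)  cross = 9·37 − 2.5·40 = 233.0000; (r_i+r_j)·cross = 11.5·233.0000 = 2679.5000
edge 7: (2.5,37)→(1,35)  cross = 2.5·35 − 1·37 = 50.5000; (r_i+r_j)·cross = 3.5·50.5000 = 176.7500
Σcross = 933.5000 → A = |Σcross|/2 = 466.7500 mm²
Σ(r_i+r_j)·cross = 25477.2500 → first moment M = |Σ|/6 = 4246.2083
R_c = M/A = 4246.2083/466.7500 = 9.0974 mm
θ = 321° = 5.602507 rad
V = θ·R_c·A = 5.602507·9.0974·466.7500 = 23789.411 mm³

Volume = 23789.411 mm³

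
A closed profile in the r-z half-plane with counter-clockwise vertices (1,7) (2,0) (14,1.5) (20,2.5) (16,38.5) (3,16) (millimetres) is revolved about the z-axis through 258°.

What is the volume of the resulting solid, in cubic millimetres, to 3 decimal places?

Volume = 21873.452 mm³

Profile (r,z), 6 vertices: (1,7) (2,0) (14,1.5) (20,2.5) (16,38.5) (3,16)
edge 0: (1,7)→(2,0)  cross = 1·0 − 2·7 = -14.0000; (r_i+r_j)·cross = 3·-14.0000 = -42.0000
edge 1: (2,0)→(14,1.5)  cross = 2·1.5 − 14·0 = 3.0000; (r_i+r_j)·cross = 16·3.0000 = 48.0000
edge 2: (14,1.5)→(20,2.5)  cross = 14·2.5 − 20·1.5 = 5.0000; (r_i+r_j)·cross = 34·5.0000 = 170.0000
edge 3: (20,2.5)→(16,38.5)  cross = 20·38.5 − 16·2.5 = 730.0000; (r_i+r_j)·cross = 36·730.0000 = 26280.0000
edge 4: (16,38.5)→(3,16)  cross = 16·16 − 3·38.5 = 140.5000; (r_i+r_j)·cross = 19·140.5000 = 2669.5000
edge 5: (3,16)→(1,7)  cross = 3·7 − 1·16 = 5.0000; (r_i+r_j)·cross = 4·5.0000 = 20.0000
Σcross = 869.5000 → A = |Σcross|/2 = 434.7500 mm²
Σ(r_i+r_j)·cross = 29145.5000 → first moment M = |Σ|/6 = 4857.5833
R_c = M/A = 4857.5833/434.7500 = 11.1733 mm
θ = 258° = 4.502949 rad
V = θ·R_c·A = 4.502949·11.1733·434.7500 = 21873.452 mm³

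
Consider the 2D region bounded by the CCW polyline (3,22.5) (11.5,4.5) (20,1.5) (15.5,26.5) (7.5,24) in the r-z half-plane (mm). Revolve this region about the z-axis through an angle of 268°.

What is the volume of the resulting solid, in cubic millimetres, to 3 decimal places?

Profile (r,z), 5 vertices: (3,22.5) (11.5,4.5) (20,1.5) (15.5,26.5) (7.5,24)
edge 0: (3,22.5)→(11.5,4.5)  cross = 3·4.5 − 11.5·22.5 = -245.2500; (r_i+r_j)·cross = 14.5·-245.2500 = -3556.1250
edge 1: (11.5,4.5)→(20,1.5)  cross = 11.5·1.5 − 20·4.5 = -72.7500; (r_i+r_j)·cross = 31.5·-72.7500 = -2291.6250
edge 2: (20,1.5)→(15.5,26.5)  cross = 20·26.5 − 15.5·1.5 = 506.7500; (r_i+r_j)·cross = 35.5·506.7500 = 17989.6250
edge 3: (15.5,26.5)→(7.5,24)  cross = 15.5·24 − 7.5·26.5 = 173.2500; (r_i+r_j)·cross = 23·173.2500 = 3984.7500
edge 4: (7.5,24)→(3,22.5)  cross = 7.5·22.5 − 3·24 = 96.7500; (r_i+r_j)·cross = 10.5·96.7500 = 1015.8750
Σcross = 458.7500 → A = |Σcross|/2 = 229.3750 mm²
Σ(r_i+r_j)·cross = 17142.5000 → first moment M = |Σ|/6 = 2857.0833
R_c = M/A = 2857.0833/229.3750 = 12.4559 mm
θ = 268° = 4.677482 rad
V = θ·R_c·A = 4.677482·12.4559·229.3750 = 13363.957 mm³

Volume = 13363.957 mm³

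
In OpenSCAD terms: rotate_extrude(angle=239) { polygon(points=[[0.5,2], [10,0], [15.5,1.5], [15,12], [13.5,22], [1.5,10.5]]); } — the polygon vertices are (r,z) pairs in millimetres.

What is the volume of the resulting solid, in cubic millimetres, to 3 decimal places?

Volume = 8046.509 mm³

Profile (r,z), 6 vertices: (0.5,2) (10,0) (15.5,1.5) (15,12) (13.5,22) (1.5,10.5)
edge 0: (0.5,2)→(10,0)  cross = 0.5·0 − 10·2 = -20.0000; (r_i+r_j)·cross = 10.5·-20.0000 = -210.0000
edge 1: (10,0)→(15.5,1.5)  cross = 10·1.5 − 15.5·0 = 15.0000; (r_i+r_j)·cross = 25.5·15.0000 = 382.5000
edge 2: (15.5,1.5)→(15,12)  cross = 15.5·12 − 15·1.5 = 163.5000; (r_i+r_j)·cross = 30.5·163.5000 = 4986.7500
edge 3: (15,12)→(13.5,22)  cross = 15·22 − 13.5·12 = 168.0000; (r_i+r_j)·cross = 28.5·168.0000 = 4788.0000
edge 4: (13.5,22)→(1.5,10.5)  cross = 13.5·10.5 − 1.5·22 = 108.7500; (r_i+r_j)·cross = 15·108.7500 = 1631.2500
edge 5: (1.5,10.5)→(0.5,2)  cross = 1.5·2 − 0.5·10.5 = -2.2500; (r_i+r_j)·cross = 2·-2.2500 = -4.5000
Σcross = 433.0000 → A = |Σcross|/2 = 216.5000 mm²
Σ(r_i+r_j)·cross = 11574.0000 → first moment M = |Σ|/6 = 1929.0000
R_c = M/A = 1929.0000/216.5000 = 8.9099 mm
θ = 239° = 4.171337 rad
V = θ·R_c·A = 4.171337·8.9099·216.5000 = 8046.509 mm³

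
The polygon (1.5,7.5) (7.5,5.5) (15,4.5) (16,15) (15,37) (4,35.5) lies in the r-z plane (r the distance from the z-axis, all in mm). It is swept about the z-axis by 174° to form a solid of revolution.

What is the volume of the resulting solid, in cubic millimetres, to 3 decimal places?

Profile (r,z), 6 vertices: (1.5,7.5) (7.5,5.5) (15,4.5) (16,15) (15,37) (4,35.5)
edge 0: (1.5,7.5)→(7.5,5.5)  cross = 1.5·5.5 − 7.5·7.5 = -48.0000; (r_i+r_j)·cross = 9·-48.0000 = -432.0000
edge 1: (7.5,5.5)→(15,4.5)  cross = 7.5·4.5 − 15·5.5 = -48.7500; (r_i+r_j)·cross = 22.5·-48.7500 = -1096.8750
edge 2: (15,4.5)→(16,15)  cross = 15·15 − 16·4.5 = 153.0000; (r_i+r_j)·cross = 31·153.0000 = 4743.0000
edge 3: (16,15)→(15,37)  cross = 16·37 − 15·15 = 367.0000; (r_i+r_j)·cross = 31·367.0000 = 11377.0000
edge 4: (15,37)→(4,35.5)  cross = 15·35.5 − 4·37 = 384.5000; (r_i+r_j)·cross = 19·384.5000 = 7305.5000
edge 5: (4,35.5)→(1.5,7.5)  cross = 4·7.5 − 1.5·35.5 = -23.2500; (r_i+r_j)·cross = 5.5·-23.2500 = -127.8750
Σcross = 784.5000 → A = |Σcross|/2 = 392.2500 mm²
Σ(r_i+r_j)·cross = 21768.7500 → first moment M = |Σ|/6 = 3628.1250
R_c = M/A = 3628.1250/392.2500 = 9.2495 mm
θ = 174° = 3.036873 rad
V = θ·R_c·A = 3.036873·9.2495·392.2500 = 11018.154 mm³

Volume = 11018.154 mm³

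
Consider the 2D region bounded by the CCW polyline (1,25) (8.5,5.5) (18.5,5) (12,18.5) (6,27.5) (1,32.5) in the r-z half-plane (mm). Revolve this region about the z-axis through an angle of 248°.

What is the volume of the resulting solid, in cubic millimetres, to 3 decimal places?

Profile (r,z), 6 vertices: (1,25) (8.5,5.5) (18.5,5) (12,18.5) (6,27.5) (1,32.5)
edge 0: (1,25)→(8.5,5.5)  cross = 1·5.5 − 8.5·25 = -207.0000; (r_i+r_j)·cross = 9.5·-207.0000 = -1966.5000
edge 1: (8.5,5.5)→(18.5,5)  cross = 8.5·5 − 18.5·5.5 = -59.2500; (r_i+r_j)·cross = 27·-59.2500 = -1599.7500
edge 2: (18.5,5)→(12,18.5)  cross = 18.5·18.5 − 12·5 = 282.2500; (r_i+r_j)·cross = 30.5·282.2500 = 8608.6250
edge 3: (12,18.5)→(6,27.5)  cross = 12·27.5 − 6·18.5 = 219.0000; (r_i+r_j)·cross = 18·219.0000 = 3942.0000
edge 4: (6,27.5)→(1,32.5)  cross = 6·32.5 − 1·27.5 = 167.5000; (r_i+r_j)·cross = 7·167.5000 = 1172.5000
edge 5: (1,32.5)→(1,25)  cross = 1·25 − 1·32.5 = -7.5000; (r_i+r_j)·cross = 2·-7.5000 = -15.0000
Σcross = 395.0000 → A = |Σcross|/2 = 197.5000 mm²
Σ(r_i+r_j)·cross = 10141.8750 → first moment M = |Σ|/6 = 1690.3125
R_c = M/A = 1690.3125/197.5000 = 8.5585 mm
θ = 248° = 4.328417 rad
V = θ·R_c·A = 4.328417·8.5585·197.5000 = 7316.377 mm³

Volume = 7316.377 mm³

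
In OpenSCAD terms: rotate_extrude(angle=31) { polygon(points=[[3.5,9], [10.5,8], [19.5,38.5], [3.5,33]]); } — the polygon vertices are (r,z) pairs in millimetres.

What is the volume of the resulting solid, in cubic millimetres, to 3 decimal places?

Volume = 1589.769 mm³

Profile (r,z), 4 vertices: (3.5,9) (10.5,8) (19.5,38.5) (3.5,33)
edge 0: (3.5,9)→(10.5,8)  cross = 3.5·8 − 10.5·9 = -66.5000; (r_i+r_j)·cross = 14·-66.5000 = -931.0000
edge 1: (10.5,8)→(19.5,38.5)  cross = 10.5·38.5 − 19.5·8 = 248.2500; (r_i+r_j)·cross = 30·248.2500 = 7447.5000
edge 2: (19.5,38.5)→(3.5,33)  cross = 19.5·33 − 3.5·38.5 = 508.7500; (r_i+r_j)·cross = 23·508.7500 = 11701.2500
edge 3: (3.5,33)→(3.5,9)  cross = 3.5·9 − 3.5·33 = -84.0000; (r_i+r_j)·cross = 7·-84.0000 = -588.0000
Σcross = 606.5000 → A = |Σcross|/2 = 303.2500 mm²
Σ(r_i+r_j)·cross = 17629.7500 → first moment M = |Σ|/6 = 2938.2917
R_c = M/A = 2938.2917/303.2500 = 9.6893 mm
θ = 31° = 0.541052 rad
V = θ·R_c·A = 0.541052·9.6893·303.2500 = 1589.769 mm³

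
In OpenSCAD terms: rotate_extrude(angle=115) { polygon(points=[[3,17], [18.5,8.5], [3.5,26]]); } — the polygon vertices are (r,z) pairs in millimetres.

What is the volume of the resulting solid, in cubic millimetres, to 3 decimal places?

Profile (r,z), 3 vertices: (3,17) (18.5,8.5) (3.5,26)
edge 0: (3,17)→(18.5,8.5)  cross = 3·8.5 − 18.5·17 = -289.0000; (r_i+r_j)·cross = 21.5·-289.0000 = -6213.5000
edge 1: (18.5,8.5)→(3.5,26)  cross = 18.5·26 − 3.5·8.5 = 451.2500; (r_i+r_j)·cross = 22·451.2500 = 9927.5000
edge 2: (3.5,26)→(3,17)  cross = 3.5·17 − 3·26 = -18.5000; (r_i+r_j)·cross = 6.5·-18.5000 = -120.2500
Σcross = 143.7500 → A = |Σcross|/2 = 71.8750 mm²
Σ(r_i+r_j)·cross = 3593.7500 → first moment M = |Σ|/6 = 598.9583
R_c = M/A = 598.9583/71.8750 = 8.3333 mm
θ = 115° = 2.007129 rad
V = θ·R_c·A = 2.007129·8.3333·71.8750 = 1202.186 mm³

Volume = 1202.186 mm³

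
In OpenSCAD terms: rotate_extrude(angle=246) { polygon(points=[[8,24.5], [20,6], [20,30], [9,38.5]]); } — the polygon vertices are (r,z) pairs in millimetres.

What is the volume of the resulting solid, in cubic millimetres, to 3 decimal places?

Profile (r,z), 4 vertices: (8,24.5) (20,6) (20,30) (9,38.5)
edge 0: (8,24.5)→(20,6)  cross = 8·6 − 20·24.5 = -442.0000; (r_i+r_j)·cross = 28·-442.0000 = -12376.0000
edge 1: (20,6)→(20,30)  cross = 20·30 − 20·6 = 480.0000; (r_i+r_j)·cross = 40·480.0000 = 19200.0000
edge 2: (20,30)→(9,38.5)  cross = 20·38.5 − 9·30 = 500.0000; (r_i+r_j)·cross = 29·500.0000 = 14500.0000
edge 3: (9,38.5)→(8,24.5)  cross = 9·24.5 − 8·38.5 = -87.5000; (r_i+r_j)·cross = 17·-87.5000 = -1487.5000
Σcross = 450.5000 → A = |Σcross|/2 = 225.2500 mm²
Σ(r_i+r_j)·cross = 19836.5000 → first moment M = |Σ|/6 = 3306.0833
R_c = M/A = 3306.0833/225.2500 = 14.6774 mm
θ = 246° = 4.293510 rad
V = θ·R_c·A = 4.293510·14.6774·225.2500 = 14194.702 mm³

Volume = 14194.702 mm³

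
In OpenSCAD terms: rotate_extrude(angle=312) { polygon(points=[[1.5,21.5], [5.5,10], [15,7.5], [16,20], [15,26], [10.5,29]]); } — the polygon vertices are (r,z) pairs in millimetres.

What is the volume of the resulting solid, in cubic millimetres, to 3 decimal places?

Volume = 11382.645 mm³

Profile (r,z), 6 vertices: (1.5,21.5) (5.5,10) (15,7.5) (16,20) (15,26) (10.5,29)
edge 0: (1.5,21.5)→(5.5,10)  cross = 1.5·10 − 5.5·21.5 = -103.2500; (r_i+r_j)·cross = 7·-103.2500 = -722.7500
edge 1: (5.5,10)→(15,7.5)  cross = 5.5·7.5 − 15·10 = -108.7500; (r_i+r_j)·cross = 20.5·-108.7500 = -2229.3750
edge 2: (15,7.5)→(16,20)  cross = 15·20 − 16·7.5 = 180.0000; (r_i+r_j)·cross = 31·180.0000 = 5580.0000
edge 3: (16,20)→(15,26)  cross = 16·26 − 15·20 = 116.0000; (r_i+r_j)·cross = 31·116.0000 = 3596.0000
edge 4: (15,26)→(10.5,29)  cross = 15·29 − 10.5·26 = 162.0000; (r_i+r_j)·cross = 25.5·162.0000 = 4131.0000
edge 5: (10.5,29)→(1.5,21.5)  cross = 10.5·21.5 − 1.5·29 = 182.2500; (r_i+r_j)·cross = 12·182.2500 = 2187.0000
Σcross = 428.2500 → A = |Σcross|/2 = 214.1250 mm²
Σ(r_i+r_j)·cross = 12541.8750 → first moment M = |Σ|/6 = 2090.3125
R_c = M/A = 2090.3125/214.1250 = 9.7621 mm
θ = 312° = 5.445427 rad
V = θ·R_c·A = 5.445427·9.7621·214.1250 = 11382.645 mm³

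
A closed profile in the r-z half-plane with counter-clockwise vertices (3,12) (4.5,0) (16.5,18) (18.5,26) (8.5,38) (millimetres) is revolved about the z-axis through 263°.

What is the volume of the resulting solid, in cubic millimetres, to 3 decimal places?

Volume = 13412.611 mm³

Profile (r,z), 5 vertices: (3,12) (4.5,0) (16.5,18) (18.5,26) (8.5,38)
edge 0: (3,12)→(4.5,0)  cross = 3·0 − 4.5·12 = -54.0000; (r_i+r_j)·cross = 7.5·-54.0000 = -405.0000
edge 1: (4.5,0)→(16.5,18)  cross = 4.5·18 − 16.5·0 = 81.0000; (r_i+r_j)·cross = 21·81.0000 = 1701.0000
edge 2: (16.5,18)→(18.5,26)  cross = 16.5·26 − 18.5·18 = 96.0000; (r_i+r_j)·cross = 35·96.0000 = 3360.0000
edge 3: (18.5,26)→(8.5,38)  cross = 18.5·38 − 8.5·26 = 482.0000; (r_i+r_j)·cross = 27·482.0000 = 13014.0000
edge 4: (8.5,38)→(3,12)  cross = 8.5·12 − 3·38 = -12.0000; (r_i+r_j)·cross = 11.5·-12.0000 = -138.0000
Σcross = 593.0000 → A = |Σcross|/2 = 296.5000 mm²
Σ(r_i+r_j)·cross = 17532.0000 → first moment M = |Σ|/6 = 2922.0000
R_c = M/A = 2922.0000/296.5000 = 9.8550 mm
θ = 263° = 4.590216 rad
V = θ·R_c·A = 4.590216·9.8550·296.5000 = 13412.611 mm³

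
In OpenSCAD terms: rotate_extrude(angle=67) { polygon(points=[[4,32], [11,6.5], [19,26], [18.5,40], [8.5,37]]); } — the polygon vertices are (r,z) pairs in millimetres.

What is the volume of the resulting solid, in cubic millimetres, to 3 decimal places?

Volume = 4151.071 mm³

Profile (r,z), 5 vertices: (4,32) (11,6.5) (19,26) (18.5,40) (8.5,37)
edge 0: (4,32)→(11,6.5)  cross = 4·6.5 − 11·32 = -326.0000; (r_i+r_j)·cross = 15·-326.0000 = -4890.0000
edge 1: (11,6.5)→(19,26)  cross = 11·26 − 19·6.5 = 162.5000; (r_i+r_j)·cross = 30·162.5000 = 4875.0000
edge 2: (19,26)→(18.5,40)  cross = 19·40 − 18.5·26 = 279.0000; (r_i+r_j)·cross = 37.5·279.0000 = 10462.5000
edge 3: (18.5,40)→(8.5,37)  cross = 18.5·37 − 8.5·40 = 344.5000; (r_i+r_j)·cross = 27·344.5000 = 9301.5000
edge 4: (8.5,37)→(4,32)  cross = 8.5·32 − 4·37 = 124.0000; (r_i+r_j)·cross = 12.5·124.0000 = 1550.0000
Σcross = 584.0000 → A = |Σcross|/2 = 292.0000 mm²
Σ(r_i+r_j)·cross = 21299.0000 → first moment M = |Σ|/6 = 3549.8333
R_c = M/A = 3549.8333/292.0000 = 12.1570 mm
θ = 67° = 1.169371 rad
V = θ·R_c·A = 1.169371·12.1570·292.0000 = 4151.071 mm³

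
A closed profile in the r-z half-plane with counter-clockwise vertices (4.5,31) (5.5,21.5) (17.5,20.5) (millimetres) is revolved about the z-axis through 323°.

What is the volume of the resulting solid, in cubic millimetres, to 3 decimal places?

Profile (r,z), 3 vertices: (4.5,31) (5.5,21.5) (17.5,20.5)
edge 0: (4.5,31)→(5.5,21.5)  cross = 4.5·21.5 − 5.5·31 = -73.7500; (r_i+r_j)·cross = 10·-73.7500 = -737.5000
edge 1: (5.5,21.5)→(17.5,20.5)  cross = 5.5·20.5 − 17.5·21.5 = -263.5000; (r_i+r_j)·cross = 23·-263.5000 = -6060.5000
edge 2: (17.5,20.5)→(4.5,31)  cross = 17.5·31 − 4.5·20.5 = 450.2500; (r_i+r_j)·cross = 22·450.2500 = 9905.5000
Σcross = 113.0000 → A = |Σcross|/2 = 56.5000 mm²
Σ(r_i+r_j)·cross = 3107.5000 → first moment M = |Σ|/6 = 517.9167
R_c = M/A = 517.9167/56.5000 = 9.1667 mm
θ = 323° = 5.637413 rad
V = θ·R_c·A = 5.637413·9.1667·56.5000 = 2919.710 mm³

Volume = 2919.710 mm³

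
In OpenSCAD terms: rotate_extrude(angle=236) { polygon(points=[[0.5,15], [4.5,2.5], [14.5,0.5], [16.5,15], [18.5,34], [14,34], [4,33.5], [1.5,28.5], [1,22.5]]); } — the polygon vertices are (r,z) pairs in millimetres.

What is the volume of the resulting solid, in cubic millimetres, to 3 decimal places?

Profile (r,z), 9 vertices: (0.5,15) (4.5,2.5) (14.5,0.5) (16.5,15) (18.5,34) (14,34) (4,33.5) (1.5,28.5) (1,22.5)
edge 0: (0.5,15)→(4.5,2.5)  cross = 0.5·2.5 − 4.5·15 = -66.2500; (r_i+r_j)·cross = 5·-66.2500 = -331.2500
edge 1: (4.5,2.5)→(14.5,0.5)  cross = 4.5·0.5 − 14.5·2.5 = -34.0000; (r_i+r_j)·cross = 19·-34.0000 = -646.0000
edge 2: (14.5,0.5)→(16.5,15)  cross = 14.5·15 − 16.5·0.5 = 209.2500; (r_i+r_j)·cross = 31·209.2500 = 6486.7500
edge 3: (16.5,15)→(18.5,34)  cross = 16.5·34 − 18.5·15 = 283.5000; (r_i+r_j)·cross = 35·283.5000 = 9922.5000
edge 4: (18.5,34)→(14,34)  cross = 18.5·34 − 14·34 = 153.0000; (r_i+r_j)·cross = 32.5·153.0000 = 4972.5000
edge 5: (14,34)→(4,33.5)  cross = 14·33.5 − 4·34 = 333.0000; (r_i+r_j)·cross = 18·333.0000 = 5994.0000
edge 6: (4,33.5)→(1.5,28.5)  cross = 4·28.5 − 1.5·33.5 = 63.7500; (r_i+r_j)·cross = 5.5·63.7500 = 350.6250
edge 7: (1.5,28.5)→(1,22.5)  cross = 1.5·22.5 − 1·28.5 = 5.2500; (r_i+r_j)·cross = 2.5·5.2500 = 13.1250
edge 8: (1,22.5)→(0.5,15)  cross = 1·15 − 0.5·22.5 = 3.7500; (r_i+r_j)·cross = 1.5·3.7500 = 5.6250
Σcross = 951.2500 → A = |Σcross|/2 = 475.6250 mm²
Σ(r_i+r_j)·cross = 26767.8750 → first moment M = |Σ|/6 = 4461.3125
R_c = M/A = 4461.3125/475.6250 = 9.3799 mm
θ = 236° = 4.118977 rad
V = θ·R_c·A = 4.118977·9.3799·475.6250 = 18376.044 mm³

Volume = 18376.044 mm³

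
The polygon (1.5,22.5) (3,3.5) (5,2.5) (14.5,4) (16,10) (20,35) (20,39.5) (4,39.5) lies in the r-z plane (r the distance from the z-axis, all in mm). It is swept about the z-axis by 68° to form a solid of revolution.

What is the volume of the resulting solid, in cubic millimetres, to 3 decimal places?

Volume = 6664.140 mm³

Profile (r,z), 8 vertices: (1.5,22.5) (3,3.5) (5,2.5) (14.5,4) (16,10) (20,35) (20,39.5) (4,39.5)
edge 0: (1.5,22.5)→(3,3.5)  cross = 1.5·3.5 − 3·22.5 = -62.2500; (r_i+r_j)·cross = 4.5·-62.2500 = -280.1250
edge 1: (3,3.5)→(5,2.5)  cross = 3·2.5 − 5·3.5 = -10.0000; (r_i+r_j)·cross = 8·-10.0000 = -80.0000
edge 2: (5,2.5)→(14.5,4)  cross = 5·4 − 14.5·2.5 = -16.2500; (r_i+r_j)·cross = 19.5·-16.2500 = -316.8750
edge 3: (14.5,4)→(16,10)  cross = 14.5·10 − 16·4 = 81.0000; (r_i+r_j)·cross = 30.5·81.0000 = 2470.5000
edge 4: (16,10)→(20,35)  cross = 16·35 − 20·10 = 360.0000; (r_i+r_j)·cross = 36·360.0000 = 12960.0000
edge 5: (20,35)→(20,39.5)  cross = 20·39.5 − 20·35 = 90.0000; (r_i+r_j)·cross = 40·90.0000 = 3600.0000
edge 6: (20,39.5)→(4,39.5)  cross = 20·39.5 − 4·39.5 = 632.0000; (r_i+r_j)·cross = 24·632.0000 = 15168.0000
edge 7: (4,39.5)→(1.5,22.5)  cross = 4·22.5 − 1.5·39.5 = 30.7500; (r_i+r_j)·cross = 5.5·30.7500 = 169.1250
Σcross = 1105.2500 → A = |Σcross|/2 = 552.6250 mm²
Σ(r_i+r_j)·cross = 33690.6250 → first moment M = |Σ|/6 = 5615.1042
R_c = M/A = 5615.1042/552.6250 = 10.1608 mm
θ = 68° = 1.186824 rad
V = θ·R_c·A = 1.186824·10.1608·552.6250 = 6664.140 mm³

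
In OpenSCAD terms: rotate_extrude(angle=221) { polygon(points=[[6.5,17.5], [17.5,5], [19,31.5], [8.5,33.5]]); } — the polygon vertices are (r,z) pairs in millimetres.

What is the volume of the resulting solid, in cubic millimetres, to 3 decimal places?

Profile (r,z), 4 vertices: (6.5,17.5) (17.5,5) (19,31.5) (8.5,33.5)
edge 0: (6.5,17.5)→(17.5,5)  cross = 6.5·5 − 17.5·17.5 = -273.7500; (r_i+r_j)·cross = 24·-273.7500 = -6570.0000
edge 1: (17.5,5)→(19,31.5)  cross = 17.5·31.5 − 19·5 = 456.2500; (r_i+r_j)·cross = 36.5·456.2500 = 16653.1250
edge 2: (19,31.5)→(8.5,33.5)  cross = 19·33.5 − 8.5·31.5 = 368.7500; (r_i+r_j)·cross = 27.5·368.7500 = 10140.6250
edge 3: (8.5,33.5)→(6.5,17.5)  cross = 8.5·17.5 − 6.5·33.5 = -69.0000; (r_i+r_j)·cross = 15·-69.0000 = -1035.0000
Σcross = 482.2500 → A = |Σcross|/2 = 241.1250 mm²
Σ(r_i+r_j)·cross = 19188.7500 → first moment M = |Σ|/6 = 3198.1250
R_c = M/A = 3198.1250/241.1250 = 13.2633 mm
θ = 221° = 3.857178 rad
V = θ·R_c·A = 3.857178·13.2633·241.1250 = 12335.736 mm³

Volume = 12335.736 mm³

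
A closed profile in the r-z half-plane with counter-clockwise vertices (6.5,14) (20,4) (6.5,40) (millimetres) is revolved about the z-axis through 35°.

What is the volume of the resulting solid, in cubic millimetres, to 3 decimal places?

Volume = 1179.275 mm³

Profile (r,z), 3 vertices: (6.5,14) (20,4) (6.5,40)
edge 0: (6.5,14)→(20,4)  cross = 6.5·4 − 20·14 = -254.0000; (r_i+r_j)·cross = 26.5·-254.0000 = -6731.0000
edge 1: (20,4)→(6.5,40)  cross = 20·40 − 6.5·4 = 774.0000; (r_i+r_j)·cross = 26.5·774.0000 = 20511.0000
edge 2: (6.5,40)→(6.5,14)  cross = 6.5·14 − 6.5·40 = -169.0000; (r_i+r_j)·cross = 13·-169.0000 = -2197.0000
Σcross = 351.0000 → A = |Σcross|/2 = 175.5000 mm²
Σ(r_i+r_j)·cross = 11583.0000 → first moment M = |Σ|/6 = 1930.5000
R_c = M/A = 1930.5000/175.5000 = 11.0000 mm
θ = 35° = 0.610865 rad
V = θ·R_c·A = 0.610865·11.0000·175.5000 = 1179.275 mm³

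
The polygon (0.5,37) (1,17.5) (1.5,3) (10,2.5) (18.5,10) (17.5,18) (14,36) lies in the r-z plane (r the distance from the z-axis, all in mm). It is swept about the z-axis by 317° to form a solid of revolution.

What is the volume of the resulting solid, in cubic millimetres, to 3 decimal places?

Profile (r,z), 7 vertices: (0.5,37) (1,17.5) (1.5,3) (10,2.5) (18.5,10) (17.5,18) (14,36)
edge 0: (0.5,37)→(1,17.5)  cross = 0.5·17.5 − 1·37 = -28.2500; (r_i+r_j)·cross = 1.5·-28.2500 = -42.3750
edge 1: (1,17.5)→(1.5,3)  cross = 1·3 − 1.5·17.5 = -23.2500; (r_i+r_j)·cross = 2.5·-23.2500 = -58.1250
edge 2: (1.5,3)→(10,2.5)  cross = 1.5·2.5 − 10·3 = -26.2500; (r_i+r_j)·cross = 11.5·-26.2500 = -301.8750
edge 3: (10,2.5)→(18.5,10)  cross = 10·10 − 18.5·2.5 = 53.7500; (r_i+r_j)·cross = 28.5·53.7500 = 1531.8750
edge 4: (18.5,10)→(17.5,18)  cross = 18.5·18 − 17.5·10 = 158.0000; (r_i+r_j)·cross = 36·158.0000 = 5688.0000
edge 5: (17.5,18)→(14,36)  cross = 17.5·36 − 14·18 = 378.0000; (r_i+r_j)·cross = 31.5·378.0000 = 11907.0000
edge 6: (14,36)→(0.5,37)  cross = 14·37 − 0.5·36 = 500.0000; (r_i+r_j)·cross = 14.5·500.0000 = 7250.0000
Σcross = 1012.0000 → A = |Σcross|/2 = 506.0000 mm²
Σ(r_i+r_j)·cross = 25974.5000 → first moment M = |Σ|/6 = 4329.0833
R_c = M/A = 4329.0833/506.0000 = 8.5555 mm
θ = 317° = 5.532694 rad
V = θ·R_c·A = 5.532694·8.5555·506.0000 = 23951.492 mm³

Volume = 23951.492 mm³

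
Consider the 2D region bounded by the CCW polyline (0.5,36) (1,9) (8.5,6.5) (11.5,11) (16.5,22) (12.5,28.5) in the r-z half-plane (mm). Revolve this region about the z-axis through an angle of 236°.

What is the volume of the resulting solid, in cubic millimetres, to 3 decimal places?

Volume = 8918.787 mm³

Profile (r,z), 6 vertices: (0.5,36) (1,9) (8.5,6.5) (11.5,11) (16.5,22) (12.5,28.5)
edge 0: (0.5,36)→(1,9)  cross = 0.5·9 − 1·36 = -31.5000; (r_i+r_j)·cross = 1.5·-31.5000 = -47.2500
edge 1: (1,9)→(8.5,6.5)  cross = 1·6.5 − 8.5·9 = -70.0000; (r_i+r_j)·cross = 9.5·-70.0000 = -665.0000
edge 2: (8.5,6.5)→(11.5,11)  cross = 8.5·11 − 11.5·6.5 = 18.7500; (r_i+r_j)·cross = 20·18.7500 = 375.0000
edge 3: (11.5,11)→(16.5,22)  cross = 11.5·22 − 16.5·11 = 71.5000; (r_i+r_j)·cross = 28·71.5000 = 2002.0000
edge 4: (16.5,22)→(12.5,28.5)  cross = 16.5·28.5 − 12.5·22 = 195.2500; (r_i+r_j)·cross = 29·195.2500 = 5662.2500
edge 5: (12.5,28.5)→(0.5,36)  cross = 12.5·36 − 0.5·28.5 = 435.7500; (r_i+r_j)·cross = 13·435.7500 = 5664.7500
Σcross = 619.7500 → A = |Σcross|/2 = 309.8750 mm²
Σ(r_i+r_j)·cross = 12991.7500 → first moment M = |Σ|/6 = 2165.2917
R_c = M/A = 2165.2917/309.8750 = 6.9876 mm
θ = 236° = 4.118977 rad
V = θ·R_c·A = 4.118977·6.9876·309.8750 = 8918.787 mm³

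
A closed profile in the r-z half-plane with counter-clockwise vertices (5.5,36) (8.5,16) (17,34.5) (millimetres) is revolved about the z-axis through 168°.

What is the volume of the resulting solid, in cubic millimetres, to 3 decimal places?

Volume = 3416.203 mm³

Profile (r,z), 3 vertices: (5.5,36) (8.5,16) (17,34.5)
edge 0: (5.5,36)→(8.5,16)  cross = 5.5·16 − 8.5·36 = -218.0000; (r_i+r_j)·cross = 14·-218.0000 = -3052.0000
edge 1: (8.5,16)→(17,34.5)  cross = 8.5·34.5 − 17·16 = 21.2500; (r_i+r_j)·cross = 25.5·21.2500 = 541.8750
edge 2: (17,34.5)→(5.5,36)  cross = 17·36 − 5.5·34.5 = 422.2500; (r_i+r_j)·cross = 22.5·422.2500 = 9500.6250
Σcross = 225.5000 → A = |Σcross|/2 = 112.7500 mm²
Σ(r_i+r_j)·cross = 6990.5000 → first moment M = |Σ|/6 = 1165.0833
R_c = M/A = 1165.0833/112.7500 = 10.3333 mm
θ = 168° = 2.932153 rad
V = θ·R_c·A = 2.932153·10.3333·112.7500 = 3416.203 mm³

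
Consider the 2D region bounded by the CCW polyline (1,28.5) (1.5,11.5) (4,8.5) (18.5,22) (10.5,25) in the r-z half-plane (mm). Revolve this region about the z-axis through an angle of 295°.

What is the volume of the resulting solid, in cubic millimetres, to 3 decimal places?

Volume = 6906.366 mm³

Profile (r,z), 5 vertices: (1,28.5) (1.5,11.5) (4,8.5) (18.5,22) (10.5,25)
edge 0: (1,28.5)→(1.5,11.5)  cross = 1·11.5 − 1.5·28.5 = -31.2500; (r_i+r_j)·cross = 2.5·-31.2500 = -78.1250
edge 1: (1.5,11.5)→(4,8.5)  cross = 1.5·8.5 − 4·11.5 = -33.2500; (r_i+r_j)·cross = 5.5·-33.2500 = -182.8750
edge 2: (4,8.5)→(18.5,22)  cross = 4·22 − 18.5·8.5 = -69.2500; (r_i+r_j)·cross = 22.5·-69.2500 = -1558.1250
edge 3: (18.5,22)→(10.5,25)  cross = 18.5·25 − 10.5·22 = 231.5000; (r_i+r_j)·cross = 29·231.5000 = 6713.5000
edge 4: (10.5,25)→(1,28.5)  cross = 10.5·28.5 − 1·25 = 274.2500; (r_i+r_j)·cross = 11.5·274.2500 = 3153.8750
Σcross = 372.0000 → A = |Σcross|/2 = 186.0000 mm²
Σ(r_i+r_j)·cross = 8048.2500 → first moment M = |Σ|/6 = 1341.3750
R_c = M/A = 1341.3750/186.0000 = 7.2117 mm
θ = 295° = 5.148721 rad
V = θ·R_c·A = 5.148721·7.2117·186.0000 = 6906.366 mm³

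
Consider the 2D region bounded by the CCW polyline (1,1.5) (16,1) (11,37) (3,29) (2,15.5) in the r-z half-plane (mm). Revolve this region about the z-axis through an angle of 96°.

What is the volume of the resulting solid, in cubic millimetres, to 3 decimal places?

Profile (r,z), 5 vertices: (1,1.5) (16,1) (11,37) (3,29) (2,15.5)
edge 0: (1,1.5)→(16,1)  cross = 1·1 − 16·1.5 = -23.0000; (r_i+r_j)·cross = 17·-23.0000 = -391.0000
edge 1: (16,1)→(11,37)  cross = 16·37 − 11·1 = 581.0000; (r_i+r_j)·cross = 27·581.0000 = 15687.0000
edge 2: (11,37)→(3,29)  cross = 11·29 − 3·37 = 208.0000; (r_i+r_j)·cross = 14·208.0000 = 2912.0000
edge 3: (3,29)→(2,15.5)  cross = 3·15.5 − 2·29 = -11.5000; (r_i+r_j)·cross = 5·-11.5000 = -57.5000
edge 4: (2,15.5)→(1,1.5)  cross = 2·1.5 − 1·15.5 = -12.5000; (r_i+r_j)·cross = 3·-12.5000 = -37.5000
Σcross = 742.0000 → A = |Σcross|/2 = 371.0000 mm²
Σ(r_i+r_j)·cross = 18113.0000 → first moment M = |Σ|/6 = 3018.8333
R_c = M/A = 3018.8333/371.0000 = 8.1370 mm
θ = 96° = 1.675516 rad
V = θ·R_c·A = 1.675516·8.1370·371.0000 = 5058.104 mm³

Volume = 5058.104 mm³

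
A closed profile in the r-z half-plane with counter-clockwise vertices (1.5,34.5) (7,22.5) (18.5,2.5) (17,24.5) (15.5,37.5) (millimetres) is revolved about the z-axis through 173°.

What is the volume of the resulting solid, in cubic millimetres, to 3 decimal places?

Volume = 9641.510 mm³

Profile (r,z), 5 vertices: (1.5,34.5) (7,22.5) (18.5,2.5) (17,24.5) (15.5,37.5)
edge 0: (1.5,34.5)→(7,22.5)  cross = 1.5·22.5 − 7·34.5 = -207.7500; (r_i+r_j)·cross = 8.5·-207.7500 = -1765.8750
edge 1: (7,22.5)→(18.5,2.5)  cross = 7·2.5 − 18.5·22.5 = -398.7500; (r_i+r_j)·cross = 25.5·-398.7500 = -10168.1250
edge 2: (18.5,2.5)→(17,24.5)  cross = 18.5·24.5 − 17·2.5 = 410.7500; (r_i+r_j)·cross = 35.5·410.7500 = 14581.6250
edge 3: (17,24.5)→(15.5,37.5)  cross = 17·37.5 − 15.5·24.5 = 257.7500; (r_i+r_j)·cross = 32.5·257.7500 = 8376.8750
edge 4: (15.5,37.5)→(1.5,34.5)  cross = 15.5·34.5 − 1.5·37.5 = 478.5000; (r_i+r_j)·cross = 17·478.5000 = 8134.5000
Σcross = 540.5000 → A = |Σcross|/2 = 270.2500 mm²
Σ(r_i+r_j)·cross = 19159.0000 → first moment M = |Σ|/6 = 3193.1667
R_c = M/A = 3193.1667/270.2500 = 11.8156 mm
θ = 173° = 3.019420 rad
V = θ·R_c·A = 3.019420·11.8156·270.2500 = 9641.510 mm³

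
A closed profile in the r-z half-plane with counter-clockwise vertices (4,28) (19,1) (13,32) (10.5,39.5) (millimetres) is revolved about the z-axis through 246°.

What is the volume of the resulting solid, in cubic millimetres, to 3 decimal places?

Profile (r,z), 4 vertices: (4,28) (19,1) (13,32) (10.5,39.5)
edge 0: (4,28)→(19,1)  cross = 4·1 − 19·28 = -528.0000; (r_i+r_j)·cross = 23·-528.0000 = -12144.0000
edge 1: (19,1)→(13,32)  cross = 19·32 − 13·1 = 595.0000; (r_i+r_j)·cross = 32·595.0000 = 19040.0000
edge 2: (13,32)→(10.5,39.5)  cross = 13·39.5 − 10.5·32 = 177.5000; (r_i+r_j)·cross = 23.5·177.5000 = 4171.2500
edge 3: (10.5,39.5)→(4,28)  cross = 10.5·28 − 4·39.5 = 136.0000; (r_i+r_j)·cross = 14.5·136.0000 = 1972.0000
Σcross = 380.5000 → A = |Σcross|/2 = 190.2500 mm²
Σ(r_i+r_j)·cross = 13039.2500 → first moment M = |Σ|/6 = 2173.2083
R_c = M/A = 2173.2083/190.2500 = 11.4229 mm
θ = 246° = 4.293510 rad
V = θ·R_c·A = 4.293510·11.4229·190.2500 = 9330.692 mm³

Volume = 9330.692 mm³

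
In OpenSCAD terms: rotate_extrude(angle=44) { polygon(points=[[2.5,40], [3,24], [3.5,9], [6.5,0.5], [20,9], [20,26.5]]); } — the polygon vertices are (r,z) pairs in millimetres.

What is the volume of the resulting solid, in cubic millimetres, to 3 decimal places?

Volume = 3907.128 mm³

Profile (r,z), 6 vertices: (2.5,40) (3,24) (3.5,9) (6.5,0.5) (20,9) (20,26.5)
edge 0: (2.5,40)→(3,24)  cross = 2.5·24 − 3·40 = -60.0000; (r_i+r_j)·cross = 5.5·-60.0000 = -330.0000
edge 1: (3,24)→(3.5,9)  cross = 3·9 − 3.5·24 = -57.0000; (r_i+r_j)·cross = 6.5·-57.0000 = -370.5000
edge 2: (3.5,9)→(6.5,0.5)  cross = 3.5·0.5 − 6.5·9 = -56.7500; (r_i+r_j)·cross = 10·-56.7500 = -567.5000
edge 3: (6.5,0.5)→(20,9)  cross = 6.5·9 − 20·0.5 = 48.5000; (r_i+r_j)·cross = 26.5·48.5000 = 1285.2500
edge 4: (20,9)→(20,26.5)  cross = 20·26.5 − 20·9 = 350.0000; (r_i+r_j)·cross = 40·350.0000 = 14000.0000
edge 5: (20,26.5)→(2.5,40)  cross = 20·40 − 2.5·26.5 = 733.7500; (r_i+r_j)·cross = 22.5·733.7500 = 16509.3750
Σcross = 958.5000 → A = |Σcross|/2 = 479.2500 mm²
Σ(r_i+r_j)·cross = 30526.6250 → first moment M = |Σ|/6 = 5087.7708
R_c = M/A = 5087.7708/479.2500 = 10.6161 mm
θ = 44° = 0.767945 rad
V = θ·R_c·A = 0.767945·10.6161·479.2500 = 3907.128 mm³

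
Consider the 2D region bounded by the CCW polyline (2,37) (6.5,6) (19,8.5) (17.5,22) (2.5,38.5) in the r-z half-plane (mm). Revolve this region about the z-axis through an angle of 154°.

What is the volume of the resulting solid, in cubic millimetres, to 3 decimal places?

Profile (r,z), 5 vertices: (2,37) (6.5,6) (19,8.5) (17.5,22) (2.5,38.5)
edge 0: (2,37)→(6.5,6)  cross = 2·6 − 6.5·37 = -228.5000; (r_i+r_j)·cross = 8.5·-228.5000 = -1942.2500
edge 1: (6.5,6)→(19,8.5)  cross = 6.5·8.5 − 19·6 = -58.7500; (r_i+r_j)·cross = 25.5·-58.7500 = -1498.1250
edge 2: (19,8.5)→(17.5,22)  cross = 19·22 − 17.5·8.5 = 269.2500; (r_i+r_j)·cross = 36.5·269.2500 = 9827.6250
edge 3: (17.5,22)→(2.5,38.5)  cross = 17.5·38.5 − 2.5·22 = 618.7500; (r_i+r_j)·cross = 20·618.7500 = 12375.0000
edge 4: (2.5,38.5)→(2,37)  cross = 2.5·37 − 2·38.5 = 15.5000; (r_i+r_j)·cross = 4.5·15.5000 = 69.7500
Σcross = 616.2500 → A = |Σcross|/2 = 308.1250 mm²
Σ(r_i+r_j)·cross = 18832.0000 → first moment M = |Σ|/6 = 3138.6667
R_c = M/A = 3138.6667/308.1250 = 10.1863 mm
θ = 154° = 2.687807 rad
V = θ·R_c·A = 2.687807·10.1863·308.1250 = 8436.130 mm³

Volume = 8436.130 mm³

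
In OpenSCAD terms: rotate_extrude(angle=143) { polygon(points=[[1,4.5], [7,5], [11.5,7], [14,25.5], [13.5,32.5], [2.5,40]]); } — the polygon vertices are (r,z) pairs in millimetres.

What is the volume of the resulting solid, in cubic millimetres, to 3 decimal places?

Profile (r,z), 6 vertices: (1,4.5) (7,5) (11.5,7) (14,25.5) (13.5,32.5) (2.5,40)
edge 0: (1,4.5)→(7,5)  cross = 1·5 − 7·4.5 = -26.5000; (r_i+r_j)·cross = 8·-26.5000 = -212.0000
edge 1: (7,5)→(11.5,7)  cross = 7·7 − 11.5·5 = -8.5000; (r_i+r_j)·cross = 18.5·-8.5000 = -157.2500
edge 2: (11.5,7)→(14,25.5)  cross = 11.5·25.5 − 14·7 = 195.2500; (r_i+r_j)·cross = 25.5·195.2500 = 4978.8750
edge 3: (14,25.5)→(13.5,32.5)  cross = 14·32.5 − 13.5·25.5 = 110.7500; (r_i+r_j)·cross = 27.5·110.7500 = 3045.6250
edge 4: (13.5,32.5)→(2.5,40)  cross = 13.5·40 − 2.5·32.5 = 458.7500; (r_i+r_j)·cross = 16·458.7500 = 7340.0000
edge 5: (2.5,40)→(1,4.5)  cross = 2.5·4.5 − 1·40 = -28.7500; (r_i+r_j)·cross = 3.5·-28.7500 = -100.6250
Σcross = 701.0000 → A = |Σcross|/2 = 350.5000 mm²
Σ(r_i+r_j)·cross = 14894.6250 → first moment M = |Σ|/6 = 2482.4375
R_c = M/A = 2482.4375/350.5000 = 7.0826 mm
θ = 143° = 2.495821 rad
V = θ·R_c·A = 2.495821·7.0826·350.5000 = 6195.719 mm³

Volume = 6195.719 mm³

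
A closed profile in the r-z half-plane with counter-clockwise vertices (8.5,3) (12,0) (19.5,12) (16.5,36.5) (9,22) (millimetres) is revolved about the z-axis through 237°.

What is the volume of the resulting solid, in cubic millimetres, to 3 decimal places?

Profile (r,z), 5 vertices: (8.5,3) (12,0) (19.5,12) (16.5,36.5) (9,22)
edge 0: (8.5,3)→(12,0)  cross = 8.5·0 − 12·3 = -36.0000; (r_i+r_j)·cross = 20.5·-36.0000 = -738.0000
edge 1: (12,0)→(19.5,12)  cross = 12·12 − 19.5·0 = 144.0000; (r_i+r_j)·cross = 31.5·144.0000 = 4536.0000
edge 2: (19.5,12)→(16.5,36.5)  cross = 19.5·36.5 − 16.5·12 = 513.7500; (r_i+r_j)·cross = 36·513.7500 = 18495.0000
edge 3: (16.5,36.5)→(9,22)  cross = 16.5·22 − 9·36.5 = 34.5000; (r_i+r_j)·cross = 25.5·34.5000 = 879.7500
edge 4: (9,22)→(8.5,3)  cross = 9·3 − 8.5·22 = -160.0000; (r_i+r_j)·cross = 17.5·-160.0000 = -2800.0000
Σcross = 496.2500 → A = |Σcross|/2 = 248.1250 mm²
Σ(r_i+r_j)·cross = 20372.7500 → first moment M = |Σ|/6 = 3395.4583
R_c = M/A = 3395.4583/248.1250 = 13.6845 mm
θ = 237° = 4.136430 rad
V = θ·R_c·A = 4.136430·13.6845·248.1250 = 14045.077 mm³

Volume = 14045.077 mm³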